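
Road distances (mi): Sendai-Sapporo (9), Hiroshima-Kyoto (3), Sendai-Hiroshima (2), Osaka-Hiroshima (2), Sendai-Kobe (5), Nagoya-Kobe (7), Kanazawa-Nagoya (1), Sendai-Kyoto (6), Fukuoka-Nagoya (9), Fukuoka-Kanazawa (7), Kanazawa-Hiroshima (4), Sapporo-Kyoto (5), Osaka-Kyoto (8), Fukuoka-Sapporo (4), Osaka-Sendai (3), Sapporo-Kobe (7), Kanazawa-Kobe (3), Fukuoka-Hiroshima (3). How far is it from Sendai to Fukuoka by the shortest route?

5

Checking several routes:
Sendai - Kyoto - Hiroshima - Fukuoka: 6 + 3 + 3 = 12
Sendai - Hiroshima - Fukuoka: 2 + 3 = 5
Sendai - Osaka - Hiroshima - Fukuoka: 3 + 2 + 3 = 8
Shortest: 5 mi.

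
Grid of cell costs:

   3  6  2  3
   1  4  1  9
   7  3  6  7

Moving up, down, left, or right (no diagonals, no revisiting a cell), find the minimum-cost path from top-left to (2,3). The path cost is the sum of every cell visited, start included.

One optimal route is (0,0)→(1,0)→(1,1)→(1,2)→(2,2)→(2,3).
Its cost is 3 + 1 + 4 + 1 + 6 + 7 = 22.

22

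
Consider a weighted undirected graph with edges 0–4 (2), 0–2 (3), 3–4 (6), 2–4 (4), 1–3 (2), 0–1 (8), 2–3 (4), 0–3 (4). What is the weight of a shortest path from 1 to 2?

Checking several routes:
1→3→0→2: 2 + 4 + 3 = 9
1→0→2: 8 + 3 = 11
1→3→2: 2 + 4 = 6
The minimum is 6.

6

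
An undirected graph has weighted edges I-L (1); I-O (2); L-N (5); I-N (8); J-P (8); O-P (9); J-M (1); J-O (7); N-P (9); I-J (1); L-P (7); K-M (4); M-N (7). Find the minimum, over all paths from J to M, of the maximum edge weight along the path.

Comparing a few candidate routes:
J→I→L→N→M: max(1, 1, 5, 7) = 7
J→I→N→M: max(1, 8, 7) = 8
J→O→I→L→N→M: max(7, 2, 1, 5, 7) = 7
J→O→I→N→M: max(7, 2, 8, 7) = 8
J→M: max(1) = 1
The minimum achievable maximum is 1.

1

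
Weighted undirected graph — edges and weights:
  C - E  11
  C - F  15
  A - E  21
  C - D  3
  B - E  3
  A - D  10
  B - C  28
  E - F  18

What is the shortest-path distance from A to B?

24

Paths from A to B:
A → E → C → B: 21 + 11 + 28 = 60
A → D → C → E → B: 10 + 3 + 11 + 3 = 27
A → E → F → C → B: 21 + 18 + 15 + 28 = 82
A → D → C → F → E → B: 10 + 3 + 15 + 18 + 3 = 49
A → E → B: 21 + 3 = 24
A → D → C → B: 10 + 3 + 28 = 41
Best route has total 24.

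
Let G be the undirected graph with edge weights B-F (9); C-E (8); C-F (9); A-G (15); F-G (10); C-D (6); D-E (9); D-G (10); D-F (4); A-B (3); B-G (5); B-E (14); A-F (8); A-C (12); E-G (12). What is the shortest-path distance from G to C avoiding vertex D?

Some routes from G to C avoiding D:
G - B - A - F - C: 5 + 3 + 8 + 9 = 25
G - B - F - C: 5 + 9 + 9 = 23
G - E - C: 12 + 8 = 20
G - B - A - C: 5 + 3 + 12 = 20
G - F - C: 10 + 9 = 19
Best route has total 19.

19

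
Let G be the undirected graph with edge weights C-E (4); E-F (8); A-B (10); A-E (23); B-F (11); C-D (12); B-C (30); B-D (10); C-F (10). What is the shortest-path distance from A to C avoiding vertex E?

Paths from A to C avoiding E:
A -> B -> C: 10 + 30 = 40
A -> B -> F -> C: 10 + 11 + 10 = 31
A -> B -> D -> C: 10 + 10 + 12 = 32
Best route has total 31.

31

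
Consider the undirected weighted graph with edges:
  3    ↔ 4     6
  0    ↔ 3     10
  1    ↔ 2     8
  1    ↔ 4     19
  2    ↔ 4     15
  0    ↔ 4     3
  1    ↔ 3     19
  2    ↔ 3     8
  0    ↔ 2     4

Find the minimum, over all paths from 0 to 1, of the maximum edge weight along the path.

8

Comparing a few candidate routes:
0 -> 4 -> 2 -> 1: max(3, 15, 8) = 15
0 -> 2 -> 1: max(4, 8) = 8
0 -> 3 -> 2 -> 1: max(10, 8, 8) = 10
0 -> 4 -> 3 -> 2 -> 1: max(3, 6, 8, 8) = 8
Best route has worst link 8.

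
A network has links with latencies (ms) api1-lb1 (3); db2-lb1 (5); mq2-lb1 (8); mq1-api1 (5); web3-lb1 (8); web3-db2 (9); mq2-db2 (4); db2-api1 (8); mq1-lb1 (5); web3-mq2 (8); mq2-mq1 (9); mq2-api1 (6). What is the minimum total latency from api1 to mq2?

Some routes from api1 to mq2:
api1 → mq2: 6
api1 → lb1 → db2 → mq2: 3 + 5 + 4 = 12
api1 → lb1 → mq2: 3 + 8 = 11
api1 → db2 → mq2: 8 + 4 = 12
Shortest: 6 ms.

6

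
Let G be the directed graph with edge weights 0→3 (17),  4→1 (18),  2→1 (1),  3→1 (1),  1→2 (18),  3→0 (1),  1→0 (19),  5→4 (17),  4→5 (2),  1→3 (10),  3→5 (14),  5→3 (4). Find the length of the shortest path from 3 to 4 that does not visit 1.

Paths from 3 to 4 avoiding 1:
3 - 5 - 4: 14 + 17 = 31
The minimum is 31.

31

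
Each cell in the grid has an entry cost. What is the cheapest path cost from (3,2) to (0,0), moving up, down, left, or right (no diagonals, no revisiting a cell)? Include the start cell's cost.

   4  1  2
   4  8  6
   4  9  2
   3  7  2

Path [3,2]→[2,2]→[1,2]→[0,2]→[0,1]→[0,0]: 2 + 2 + 6 + 2 + 1 + 4 = 17.

17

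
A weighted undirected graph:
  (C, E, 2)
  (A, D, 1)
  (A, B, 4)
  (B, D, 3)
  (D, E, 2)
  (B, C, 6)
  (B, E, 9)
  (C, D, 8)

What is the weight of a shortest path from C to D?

4

Comparing a few candidate routes:
C-E-B-A-D: 2 + 9 + 4 + 1 = 16
C-B-D: 6 + 3 = 9
C-E-B-D: 2 + 9 + 3 = 14
C-E-D: 2 + 2 = 4
C-D: 8
C-B-A-D: 6 + 4 + 1 = 11
Best route has total 4.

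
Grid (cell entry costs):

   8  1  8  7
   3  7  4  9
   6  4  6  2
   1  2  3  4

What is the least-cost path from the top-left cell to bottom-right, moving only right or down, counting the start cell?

27

Cheapest: [0,0] [1,0] [2,0] [3,0] [3,1] [3,2] [3,3]
  8 + 3 + 6 + 1 + 2 + 3 + 4 = 27
(Top row then right column would cost 39.)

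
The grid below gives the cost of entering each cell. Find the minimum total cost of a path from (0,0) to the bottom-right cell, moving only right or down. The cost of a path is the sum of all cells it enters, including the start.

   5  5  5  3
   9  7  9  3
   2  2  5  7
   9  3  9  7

One optimal route is [0,0]→[0,1]→[0,2]→[0,3]→[1,3]→[2,3]→[3,3].
Its cost is 5 + 5 + 5 + 3 + 3 + 7 + 7 = 35.

35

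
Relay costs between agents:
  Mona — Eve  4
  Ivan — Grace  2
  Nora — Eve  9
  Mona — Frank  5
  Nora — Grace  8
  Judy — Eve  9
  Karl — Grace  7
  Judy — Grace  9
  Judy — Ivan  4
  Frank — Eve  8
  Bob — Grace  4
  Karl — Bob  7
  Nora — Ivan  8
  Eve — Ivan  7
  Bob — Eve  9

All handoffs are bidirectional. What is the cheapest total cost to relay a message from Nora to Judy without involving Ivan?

Routes from Nora to Judy avoiding Ivan:
Nora -> Eve -> Bob -> Grace -> Judy: 9 + 9 + 4 + 9 = 31
Nora -> Grace -> Karl -> Bob -> Eve -> Judy: 8 + 7 + 7 + 9 + 9 = 40
Nora -> Grace -> Judy: 8 + 9 = 17
Nora -> Grace -> Bob -> Eve -> Judy: 8 + 4 + 9 + 9 = 30
Nora -> Eve -> Bob -> Karl -> Grace -> Judy: 9 + 9 + 7 + 7 + 9 = 41
Nora -> Eve -> Judy: 9 + 9 = 18
Shortest: 17.

17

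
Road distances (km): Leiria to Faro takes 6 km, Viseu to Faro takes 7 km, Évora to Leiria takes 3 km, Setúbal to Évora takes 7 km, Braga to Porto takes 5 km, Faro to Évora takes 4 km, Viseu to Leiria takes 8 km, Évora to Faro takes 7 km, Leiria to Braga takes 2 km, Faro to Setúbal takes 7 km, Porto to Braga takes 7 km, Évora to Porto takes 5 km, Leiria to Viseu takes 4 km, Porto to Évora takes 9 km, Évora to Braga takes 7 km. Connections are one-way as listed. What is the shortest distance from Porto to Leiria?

12

Candidate routes:
Porto -> Évora -> Leiria: 9 + 3 = 12
The minimum is 12 km.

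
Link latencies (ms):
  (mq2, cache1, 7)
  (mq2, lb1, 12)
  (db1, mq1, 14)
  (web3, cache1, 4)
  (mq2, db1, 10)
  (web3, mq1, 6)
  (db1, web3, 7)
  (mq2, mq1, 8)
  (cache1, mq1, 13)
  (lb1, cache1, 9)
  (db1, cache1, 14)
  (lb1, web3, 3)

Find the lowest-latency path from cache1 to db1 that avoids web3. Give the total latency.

14

Comparing a few candidate routes:
cache1→mq2→db1: 7 + 10 = 17
cache1→mq2→mq1→db1: 7 + 8 + 14 = 29
cache1→db1: 14
cache1→mq1→db1: 13 + 14 = 27
Best route has total 14 ms.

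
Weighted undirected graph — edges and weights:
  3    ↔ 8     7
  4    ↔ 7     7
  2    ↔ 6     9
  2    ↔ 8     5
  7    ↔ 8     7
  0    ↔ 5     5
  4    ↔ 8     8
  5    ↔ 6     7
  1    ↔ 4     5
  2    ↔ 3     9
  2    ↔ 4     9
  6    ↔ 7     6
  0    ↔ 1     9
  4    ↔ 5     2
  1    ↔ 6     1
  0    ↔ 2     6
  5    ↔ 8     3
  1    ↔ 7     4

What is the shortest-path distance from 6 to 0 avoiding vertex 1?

Some routes from 6 to 0 avoiding 1:
6→2→0: 9 + 6 = 15
6→7→4→5→0: 6 + 7 + 2 + 5 = 20
6→5→0: 7 + 5 = 12
Shortest: 12.

12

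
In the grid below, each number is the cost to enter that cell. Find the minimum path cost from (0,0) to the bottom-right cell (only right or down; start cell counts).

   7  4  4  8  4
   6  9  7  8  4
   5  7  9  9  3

34

Path r0c0 -> r0c1 -> r0c2 -> r0c3 -> r0c4 -> r1c4 -> r2c4: 7 + 4 + 4 + 8 + 4 + 4 + 3 = 34.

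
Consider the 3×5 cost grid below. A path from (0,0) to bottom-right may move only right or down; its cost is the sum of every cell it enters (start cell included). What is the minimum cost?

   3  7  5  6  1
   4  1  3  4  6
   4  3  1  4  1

17

Take r0c0 r1c0 r1c1 r1c2 r2c2 r2c3 r2c4 for a total of 3 + 4 + 1 + 3 + 1 + 4 + 1 = 17.
For comparison, the top-then-right route costs 29.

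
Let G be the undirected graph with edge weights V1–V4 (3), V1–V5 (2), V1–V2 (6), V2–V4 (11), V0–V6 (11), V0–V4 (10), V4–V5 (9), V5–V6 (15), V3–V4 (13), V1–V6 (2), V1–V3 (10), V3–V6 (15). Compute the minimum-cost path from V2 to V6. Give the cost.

Checking several routes:
V2 -> V1 -> V5 -> V6: 6 + 2 + 15 = 23
V2 -> V4 -> V5 -> V1 -> V6: 11 + 9 + 2 + 2 = 24
V2 -> V1 -> V6: 6 + 2 = 8
V2 -> V1 -> V4 -> V0 -> V6: 6 + 3 + 10 + 11 = 30
V2 -> V4 -> V1 -> V6: 11 + 3 + 2 = 16
V2 -> V4 -> V1 -> V5 -> V6: 11 + 3 + 2 + 15 = 31
The minimum is 8.

8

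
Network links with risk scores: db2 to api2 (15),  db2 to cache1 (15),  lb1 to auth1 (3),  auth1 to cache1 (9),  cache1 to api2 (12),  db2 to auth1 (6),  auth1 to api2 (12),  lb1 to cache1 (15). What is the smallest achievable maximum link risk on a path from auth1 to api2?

A few of the auth1→api2 routes:
auth1 → lb1 → cache1 → api2: max(3, 15, 12) = 15
auth1 → db2 → cache1 → api2: max(6, 15, 12) = 15
auth1 → lb1 → cache1 → db2 → api2: max(3, 15, 15, 15) = 15
auth1 → db2 → api2: max(6, 15) = 15
auth1 → api2: max(12) = 12
auth1 → cache1 → api2: max(9, 12) = 12
Smallest bottleneck: 12.

12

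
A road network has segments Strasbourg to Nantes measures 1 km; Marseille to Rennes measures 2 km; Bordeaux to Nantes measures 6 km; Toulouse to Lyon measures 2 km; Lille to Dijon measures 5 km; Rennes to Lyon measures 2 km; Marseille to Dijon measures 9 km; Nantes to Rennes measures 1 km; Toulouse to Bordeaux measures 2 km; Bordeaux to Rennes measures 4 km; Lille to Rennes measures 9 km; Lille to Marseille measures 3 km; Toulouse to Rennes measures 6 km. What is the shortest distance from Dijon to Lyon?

Some routes from Dijon to Lyon:
Dijon → Lille → Marseille → Rennes → Lyon: 5 + 3 + 2 + 2 = 12
Dijon → Lille → Marseille → Rennes → Toulouse → Lyon: 5 + 3 + 2 + 6 + 2 = 18
Dijon → Lille → Rennes → Lyon: 5 + 9 + 2 = 16
Dijon → Marseille → Rennes → Lyon: 9 + 2 + 2 = 13
Dijon → Lille → Marseille → Rennes → Bordeaux → Toulouse → Lyon: 5 + 3 + 2 + 4 + 2 + 2 = 18
Shortest: 12 km.

12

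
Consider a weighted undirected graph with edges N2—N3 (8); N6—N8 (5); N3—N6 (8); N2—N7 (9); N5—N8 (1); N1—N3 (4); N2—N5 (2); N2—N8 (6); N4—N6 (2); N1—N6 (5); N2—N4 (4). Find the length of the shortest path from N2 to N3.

8

A few of the N2→N3 routes:
N2-N4-N6-N3: 4 + 2 + 8 = 14
N2-N3: 8
N2-N5-N8-N6-N1-N3: 2 + 1 + 5 + 5 + 4 = 17
N2-N5-N8-N6-N3: 2 + 1 + 5 + 8 = 16
N2-N4-N6-N1-N3: 4 + 2 + 5 + 4 = 15
The minimum is 8.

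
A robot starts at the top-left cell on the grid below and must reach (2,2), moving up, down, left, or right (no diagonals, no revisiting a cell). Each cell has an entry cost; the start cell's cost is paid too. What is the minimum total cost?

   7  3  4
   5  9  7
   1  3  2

18

Take [0,0]→[1,0]→[2,0]→[2,1]→[2,2] for a total of 7 + 5 + 1 + 3 + 2 = 18.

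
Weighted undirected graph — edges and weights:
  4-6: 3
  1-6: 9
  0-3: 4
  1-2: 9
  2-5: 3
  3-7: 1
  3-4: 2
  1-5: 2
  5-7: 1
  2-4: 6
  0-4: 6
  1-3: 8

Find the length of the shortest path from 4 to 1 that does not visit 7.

10

Candidate routes:
4-0-3-1: 6 + 4 + 8 = 18
4-2-5-1: 6 + 3 + 2 = 11
4-6-1: 3 + 9 = 12
4-3-1: 2 + 8 = 10
4-2-1: 6 + 9 = 15
Shortest: 10.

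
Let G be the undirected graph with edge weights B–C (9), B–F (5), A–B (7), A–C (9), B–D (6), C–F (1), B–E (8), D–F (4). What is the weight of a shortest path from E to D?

Routes from E to D:
E → B → C → F → D: 8 + 9 + 1 + 4 = 22
E → B → A → C → F → D: 8 + 7 + 9 + 1 + 4 = 29
E → B → F → D: 8 + 5 + 4 = 17
E → B → D: 8 + 6 = 14
Shortest: 14.

14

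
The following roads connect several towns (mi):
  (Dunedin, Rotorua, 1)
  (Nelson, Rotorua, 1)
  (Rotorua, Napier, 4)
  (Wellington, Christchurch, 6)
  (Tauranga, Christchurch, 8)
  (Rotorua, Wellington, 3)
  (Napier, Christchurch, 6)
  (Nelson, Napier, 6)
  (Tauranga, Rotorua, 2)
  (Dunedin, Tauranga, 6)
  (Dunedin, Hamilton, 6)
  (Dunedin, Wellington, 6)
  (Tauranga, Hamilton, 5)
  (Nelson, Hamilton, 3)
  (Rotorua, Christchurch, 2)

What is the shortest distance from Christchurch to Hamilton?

A few of the Christchurch→Hamilton routes:
Christchurch → Tauranga → Hamilton: 8 + 5 = 13
Christchurch → Rotorua → Nelson → Hamilton: 2 + 1 + 3 = 6
Christchurch → Wellington → Rotorua → Nelson → Hamilton: 6 + 3 + 1 + 3 = 13
Christchurch → Rotorua → Tauranga → Hamilton: 2 + 2 + 5 = 9
Christchurch → Rotorua → Dunedin → Hamilton: 2 + 1 + 6 = 9
Best route has total 6 mi.

6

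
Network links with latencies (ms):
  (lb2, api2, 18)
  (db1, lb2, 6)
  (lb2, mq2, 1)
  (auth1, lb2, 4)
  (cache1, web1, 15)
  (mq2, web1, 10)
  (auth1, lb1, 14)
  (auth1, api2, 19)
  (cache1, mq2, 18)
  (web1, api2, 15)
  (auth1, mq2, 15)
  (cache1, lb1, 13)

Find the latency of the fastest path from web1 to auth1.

15

Some routes from web1 to auth1:
web1 → api2 → auth1: 15 + 19 = 34
web1 → mq2 → auth1: 10 + 15 = 25
web1 → mq2 → lb2 → auth1: 10 + 1 + 4 = 15
web1 → api2 → lb2 → auth1: 15 + 18 + 4 = 37
The minimum is 15 ms.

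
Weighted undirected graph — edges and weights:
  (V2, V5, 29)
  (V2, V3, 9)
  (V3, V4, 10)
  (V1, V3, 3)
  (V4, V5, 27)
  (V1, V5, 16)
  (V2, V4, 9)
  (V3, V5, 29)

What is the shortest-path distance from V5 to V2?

28

Some routes from V5 to V2:
V5 → V3 → V2: 29 + 9 = 38
V5 → V1 → V3 → V4 → V2: 16 + 3 + 10 + 9 = 38
V5 → V2: 29
V5 → V1 → V3 → V2: 16 + 3 + 9 = 28
V5 → V4 → V2: 27 + 9 = 36
Best route has total 28.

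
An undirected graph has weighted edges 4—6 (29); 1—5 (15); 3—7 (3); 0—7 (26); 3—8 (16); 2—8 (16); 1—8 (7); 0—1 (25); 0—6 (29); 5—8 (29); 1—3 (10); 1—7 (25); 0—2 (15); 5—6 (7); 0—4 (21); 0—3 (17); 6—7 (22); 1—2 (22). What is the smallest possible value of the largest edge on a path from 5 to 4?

21

Checking several routes:
5 -> 1 -> 8 -> 2 -> 0 -> 4: max(15, 7, 16, 15, 21) = 21
5 -> 1 -> 3 -> 0 -> 4: max(15, 10, 17, 21) = 21
5 -> 1 -> 3 -> 8 -> 2 -> 0 -> 4: max(15, 10, 16, 16, 15, 21) = 21
5 -> 1 -> 2 -> 8 -> 3 -> 0 -> 4: max(15, 22, 16, 16, 17, 21) = 22
5 -> 1 -> 2 -> 0 -> 4: max(15, 22, 15, 21) = 22
5 -> 1 -> 8 -> 3 -> 0 -> 4: max(15, 7, 16, 17, 21) = 21
Best route has worst link 21.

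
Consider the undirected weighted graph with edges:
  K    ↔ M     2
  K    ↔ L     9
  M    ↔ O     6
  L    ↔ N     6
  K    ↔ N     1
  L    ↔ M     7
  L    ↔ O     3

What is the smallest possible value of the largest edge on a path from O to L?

Paths from O to L:
O → M → L: max(6, 7) = 7
O → M → K → L: max(6, 2, 9) = 9
O → M → K → N → L: max(6, 2, 1, 6) = 6
O → L: max(3) = 3
The minimum achievable maximum is 3.

3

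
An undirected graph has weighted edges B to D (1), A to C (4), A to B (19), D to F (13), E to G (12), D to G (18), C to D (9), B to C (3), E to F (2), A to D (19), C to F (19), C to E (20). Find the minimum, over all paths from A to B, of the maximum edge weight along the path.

4

Some routes from A to B:
A→D→G→E→F→C→B: max(19, 18, 12, 2, 19, 3) = 19
A→D→F→C→B: max(19, 13, 19, 3) = 19
A→C→B: max(4, 3) = 4
A→C→D→B: max(4, 9, 1) = 9
A→D→C→B: max(19, 9, 3) = 19
Best route has worst link 4.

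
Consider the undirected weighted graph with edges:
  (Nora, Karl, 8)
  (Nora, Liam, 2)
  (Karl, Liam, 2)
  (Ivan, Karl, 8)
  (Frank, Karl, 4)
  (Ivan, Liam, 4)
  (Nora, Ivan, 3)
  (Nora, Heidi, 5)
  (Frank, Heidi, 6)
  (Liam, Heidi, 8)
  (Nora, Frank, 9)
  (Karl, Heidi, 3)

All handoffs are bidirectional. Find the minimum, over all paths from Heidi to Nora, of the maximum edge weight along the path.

A few of the Heidi→Nora routes:
Heidi - Nora: max(5) = 5
Heidi - Karl - Liam - Ivan - Nora: max(3, 2, 4, 3) = 4
Heidi - Frank - Karl - Ivan - Liam - Nora: max(6, 4, 8, 4, 2) = 8
Heidi - Karl - Liam - Nora: max(3, 2, 2) = 3
Heidi - Frank - Karl - Liam - Ivan - Nora: max(6, 4, 2, 4, 3) = 6
Heidi - Frank - Karl - Liam - Nora: max(6, 4, 2, 2) = 6
Smallest bottleneck: 3.

3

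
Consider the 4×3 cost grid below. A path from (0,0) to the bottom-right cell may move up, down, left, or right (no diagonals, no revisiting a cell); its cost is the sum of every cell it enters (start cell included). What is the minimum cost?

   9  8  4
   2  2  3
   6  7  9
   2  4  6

Path [0,0]→[1,0]→[2,0]→[3,0]→[3,1]→[3,2]: 9 + 2 + 6 + 2 + 4 + 6 = 29.

29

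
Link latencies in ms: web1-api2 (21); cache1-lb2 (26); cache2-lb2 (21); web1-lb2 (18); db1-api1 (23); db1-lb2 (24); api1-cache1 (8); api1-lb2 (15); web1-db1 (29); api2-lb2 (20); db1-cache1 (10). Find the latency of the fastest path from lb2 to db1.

Comparing a few candidate routes:
lb2-api1-cache1-db1: 15 + 8 + 10 = 33
lb2-web1-db1: 18 + 29 = 47
lb2-cache1-api1-db1: 26 + 8 + 23 = 57
lb2-cache1-db1: 26 + 10 = 36
lb2-db1: 24
lb2-api1-db1: 15 + 23 = 38
Best route has total 24 ms.

24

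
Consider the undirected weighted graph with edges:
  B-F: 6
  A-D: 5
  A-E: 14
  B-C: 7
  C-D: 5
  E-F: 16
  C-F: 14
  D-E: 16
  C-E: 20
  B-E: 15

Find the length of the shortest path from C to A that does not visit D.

Some routes from C to A avoiding D:
C-B-F-E-A: 7 + 6 + 16 + 14 = 43
C-B-E-A: 7 + 15 + 14 = 36
C-F-E-A: 14 + 16 + 14 = 44
C-E-A: 20 + 14 = 34
The minimum is 34.

34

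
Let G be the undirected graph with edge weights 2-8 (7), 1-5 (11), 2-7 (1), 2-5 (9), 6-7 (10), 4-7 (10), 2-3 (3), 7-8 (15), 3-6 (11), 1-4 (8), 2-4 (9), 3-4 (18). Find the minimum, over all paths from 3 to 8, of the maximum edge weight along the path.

A few of the 3→8 routes:
3→2→8: max(3, 7) = 7
3→6→7→2→8: max(11, 10, 1, 7) = 11
3→6→7→4→2→8: max(11, 10, 10, 9, 7) = 11
Smallest bottleneck: 7.

7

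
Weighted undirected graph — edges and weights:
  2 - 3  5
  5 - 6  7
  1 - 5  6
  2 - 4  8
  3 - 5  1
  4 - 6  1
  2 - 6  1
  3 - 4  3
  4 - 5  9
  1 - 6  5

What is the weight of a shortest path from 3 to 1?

7

Some routes from 3 to 1:
3-4-6-5-1: 3 + 1 + 7 + 6 = 17
3-5-4-6-1: 1 + 9 + 1 + 5 = 16
3-5-6-1: 1 + 7 + 5 = 13
3-4-6-1: 3 + 1 + 5 = 9
3-5-1: 1 + 6 = 7
3-2-6-1: 5 + 1 + 5 = 11
The minimum is 7.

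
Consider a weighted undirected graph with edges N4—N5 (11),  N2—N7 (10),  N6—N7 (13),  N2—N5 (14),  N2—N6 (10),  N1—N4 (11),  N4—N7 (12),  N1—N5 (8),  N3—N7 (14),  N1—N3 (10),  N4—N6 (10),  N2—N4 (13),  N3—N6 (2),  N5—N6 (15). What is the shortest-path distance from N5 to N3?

17

Checking several routes:
N5-N4-N1-N3: 11 + 11 + 10 = 32
N5-N4-N6-N3: 11 + 10 + 2 = 23
N5-N6-N3: 15 + 2 = 17
N5-N1-N3: 8 + 10 = 18
N5-N1-N4-N6-N3: 8 + 11 + 10 + 2 = 31
N5-N2-N6-N3: 14 + 10 + 2 = 26
Best route has total 17.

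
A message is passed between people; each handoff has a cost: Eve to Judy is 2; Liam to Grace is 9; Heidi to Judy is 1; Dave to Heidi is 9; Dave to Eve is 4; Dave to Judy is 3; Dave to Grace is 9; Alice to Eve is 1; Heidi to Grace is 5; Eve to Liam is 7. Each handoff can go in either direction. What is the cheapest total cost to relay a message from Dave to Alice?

5

Checking several routes:
Dave -> Grace -> Heidi -> Judy -> Eve -> Alice: 9 + 5 + 1 + 2 + 1 = 18
Dave -> Eve -> Alice: 4 + 1 = 5
Dave -> Judy -> Eve -> Alice: 3 + 2 + 1 = 6
Dave -> Heidi -> Judy -> Eve -> Alice: 9 + 1 + 2 + 1 = 13
Shortest: 5.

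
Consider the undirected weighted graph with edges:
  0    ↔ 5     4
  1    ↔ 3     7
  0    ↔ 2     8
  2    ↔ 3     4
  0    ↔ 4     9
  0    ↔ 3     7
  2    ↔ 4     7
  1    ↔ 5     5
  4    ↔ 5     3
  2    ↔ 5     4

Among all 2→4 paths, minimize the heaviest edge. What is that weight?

A few of the 2→4 routes:
2 -> 3 -> 1 -> 5 -> 4: max(4, 7, 5, 3) = 7
2 -> 5 -> 4: max(4, 3) = 4
2 -> 3 -> 0 -> 5 -> 4: max(4, 7, 4, 3) = 7
2 -> 0 -> 5 -> 4: max(8, 4, 3) = 8
2 -> 0 -> 3 -> 1 -> 5 -> 4: max(8, 7, 7, 5, 3) = 8
2 -> 4: max(7) = 7
Best route has worst link 4.

4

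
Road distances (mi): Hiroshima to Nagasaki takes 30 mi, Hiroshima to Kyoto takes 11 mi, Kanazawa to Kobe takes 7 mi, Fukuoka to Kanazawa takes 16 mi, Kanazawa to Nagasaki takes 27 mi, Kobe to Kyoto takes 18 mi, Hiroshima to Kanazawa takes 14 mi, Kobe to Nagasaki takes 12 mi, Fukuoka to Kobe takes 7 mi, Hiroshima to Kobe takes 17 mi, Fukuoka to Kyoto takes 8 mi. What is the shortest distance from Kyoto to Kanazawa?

Checking several routes:
Kyoto→Hiroshima→Kanazawa: 11 + 14 = 25
Kyoto→Fukuoka→Kanazawa: 8 + 16 = 24
Kyoto→Kobe→Kanazawa: 18 + 7 = 25
Kyoto→Fukuoka→Kobe→Kanazawa: 8 + 7 + 7 = 22
The minimum is 22 mi.

22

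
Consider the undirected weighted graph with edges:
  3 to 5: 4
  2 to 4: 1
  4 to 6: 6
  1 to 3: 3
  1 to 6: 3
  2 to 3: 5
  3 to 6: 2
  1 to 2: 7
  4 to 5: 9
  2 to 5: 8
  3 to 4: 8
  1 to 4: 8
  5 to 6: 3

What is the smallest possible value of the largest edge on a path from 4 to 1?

A few of the 4→1 routes:
4 -> 2 -> 3 -> 5 -> 6 -> 1: max(1, 5, 4, 3, 3) = 5
4 -> 2 -> 3 -> 6 -> 1: max(1, 5, 2, 3) = 5
4 -> 2 -> 3 -> 1: max(1, 5, 3) = 5
Smallest bottleneck: 5.

5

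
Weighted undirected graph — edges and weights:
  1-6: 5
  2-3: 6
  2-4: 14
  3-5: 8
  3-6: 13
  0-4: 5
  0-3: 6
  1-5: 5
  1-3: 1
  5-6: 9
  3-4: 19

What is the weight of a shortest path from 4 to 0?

Candidate routes:
4-3-0: 19 + 6 = 25
4-0: 5
4-2-3-0: 14 + 6 + 6 = 26
Shortest: 5.

5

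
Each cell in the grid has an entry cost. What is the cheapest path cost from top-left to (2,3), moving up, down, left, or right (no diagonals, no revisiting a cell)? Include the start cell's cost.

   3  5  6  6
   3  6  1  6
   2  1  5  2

16

Path [0,0] → [1,0] → [2,0] → [2,1] → [2,2] → [2,3]: 3 + 3 + 2 + 1 + 5 + 2 = 16.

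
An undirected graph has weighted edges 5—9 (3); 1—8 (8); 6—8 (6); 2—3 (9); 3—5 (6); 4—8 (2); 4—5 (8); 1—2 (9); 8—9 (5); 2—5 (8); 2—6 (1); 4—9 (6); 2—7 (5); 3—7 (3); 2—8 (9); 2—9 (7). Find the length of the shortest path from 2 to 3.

8

A few of the 2→3 routes:
2 -> 8 -> 9 -> 5 -> 3: 9 + 5 + 3 + 6 = 23
2 -> 3: 9
2 -> 5 -> 3: 8 + 6 = 14
2 -> 6 -> 8 -> 9 -> 5 -> 3: 1 + 6 + 5 + 3 + 6 = 21
2 -> 9 -> 5 -> 3: 7 + 3 + 6 = 16
2 -> 7 -> 3: 5 + 3 = 8
Best route has total 8.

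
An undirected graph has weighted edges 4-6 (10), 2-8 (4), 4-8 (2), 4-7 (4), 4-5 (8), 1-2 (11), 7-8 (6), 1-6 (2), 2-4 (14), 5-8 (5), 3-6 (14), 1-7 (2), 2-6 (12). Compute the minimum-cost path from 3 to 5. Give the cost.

Comparing a few candidate routes:
3-6-1-7-8-5: 14 + 2 + 2 + 6 + 5 = 29
3-6-1-7-4-5: 14 + 2 + 2 + 4 + 8 = 30
3-6-1-7-8-4-5: 14 + 2 + 2 + 6 + 2 + 8 = 34
3-6-1-7-4-8-5: 14 + 2 + 2 + 4 + 2 + 5 = 29
3-6-4-8-5: 14 + 10 + 2 + 5 = 31
3-6-4-5: 14 + 10 + 8 = 32
The minimum is 29.

29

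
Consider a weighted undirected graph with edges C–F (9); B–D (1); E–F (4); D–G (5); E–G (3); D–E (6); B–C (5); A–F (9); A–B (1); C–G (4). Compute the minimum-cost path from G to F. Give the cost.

7

Checking several routes:
G-D-B-A-F: 5 + 1 + 1 + 9 = 16
G-D-E-F: 5 + 6 + 4 = 15
G-E-F: 3 + 4 = 7
G-C-F: 4 + 9 = 13
The minimum is 7.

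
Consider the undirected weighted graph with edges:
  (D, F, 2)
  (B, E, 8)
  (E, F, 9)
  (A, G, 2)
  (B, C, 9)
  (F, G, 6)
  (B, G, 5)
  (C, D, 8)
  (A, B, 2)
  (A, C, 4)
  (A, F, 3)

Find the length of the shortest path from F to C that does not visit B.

7

Paths from F to C avoiding B:
F - G - A - C: 6 + 2 + 4 = 12
F - A - C: 3 + 4 = 7
F - D - C: 2 + 8 = 10
The minimum is 7.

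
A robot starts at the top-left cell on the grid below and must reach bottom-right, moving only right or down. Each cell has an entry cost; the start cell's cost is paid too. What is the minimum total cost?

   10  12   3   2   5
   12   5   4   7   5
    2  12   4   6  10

47

Cheapest: [0,0]→[0,1]→[0,2]→[0,3]→[0,4]→[1,4]→[2,4]
  10 + 12 + 3 + 2 + 5 + 5 + 10 = 47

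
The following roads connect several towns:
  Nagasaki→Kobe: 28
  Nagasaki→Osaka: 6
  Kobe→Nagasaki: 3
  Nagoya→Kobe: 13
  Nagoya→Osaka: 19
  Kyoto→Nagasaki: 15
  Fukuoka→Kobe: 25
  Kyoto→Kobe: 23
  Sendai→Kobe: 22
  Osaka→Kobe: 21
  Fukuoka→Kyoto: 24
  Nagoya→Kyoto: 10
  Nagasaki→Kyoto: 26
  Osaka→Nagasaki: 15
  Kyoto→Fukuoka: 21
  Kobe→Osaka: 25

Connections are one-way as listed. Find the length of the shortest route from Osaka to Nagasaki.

15

Candidate routes:
Osaka → Kobe → Nagasaki: 21 + 3 = 24
Osaka → Nagasaki: 15
Best route has total 15.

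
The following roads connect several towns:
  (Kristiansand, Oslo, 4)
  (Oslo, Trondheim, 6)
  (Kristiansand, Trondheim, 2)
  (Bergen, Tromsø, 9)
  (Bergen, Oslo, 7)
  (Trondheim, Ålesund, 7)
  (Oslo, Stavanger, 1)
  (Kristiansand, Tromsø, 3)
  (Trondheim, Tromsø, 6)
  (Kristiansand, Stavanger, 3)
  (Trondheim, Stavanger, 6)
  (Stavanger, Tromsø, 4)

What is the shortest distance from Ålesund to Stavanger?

A few of the Ålesund→Stavanger routes:
Ålesund -> Trondheim -> Kristiansand -> Stavanger: 7 + 2 + 3 = 12
Ålesund -> Trondheim -> Stavanger: 7 + 6 = 13
Ålesund -> Trondheim -> Kristiansand -> Oslo -> Stavanger: 7 + 2 + 4 + 1 = 14
The minimum is 12.

12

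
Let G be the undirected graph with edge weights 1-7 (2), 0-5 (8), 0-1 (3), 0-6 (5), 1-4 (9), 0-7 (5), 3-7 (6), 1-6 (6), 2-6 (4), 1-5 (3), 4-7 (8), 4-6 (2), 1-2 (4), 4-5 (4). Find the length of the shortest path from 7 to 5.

A few of the 7→5 routes:
7 → 4 → 5: 8 + 4 = 12
7 → 0 → 1 → 5: 5 + 3 + 3 = 11
7 → 0 → 5: 5 + 8 = 13
7 → 1 → 5: 2 + 3 = 5
The minimum is 5.

5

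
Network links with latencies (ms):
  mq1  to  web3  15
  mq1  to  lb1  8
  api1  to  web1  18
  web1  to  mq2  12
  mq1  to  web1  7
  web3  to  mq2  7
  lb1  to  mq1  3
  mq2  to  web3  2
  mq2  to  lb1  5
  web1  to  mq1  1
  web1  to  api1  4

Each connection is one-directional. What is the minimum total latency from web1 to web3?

14

Candidate routes:
web1-mq2-lb1-mq1-web3: 12 + 5 + 3 + 15 = 35
web1-mq2-web3: 12 + 2 = 14
web1-mq1-web3: 1 + 15 = 16
Best route has total 14 ms.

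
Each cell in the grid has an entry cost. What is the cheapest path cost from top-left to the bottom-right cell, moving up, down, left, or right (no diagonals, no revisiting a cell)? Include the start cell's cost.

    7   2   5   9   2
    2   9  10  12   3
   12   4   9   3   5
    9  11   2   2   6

Take [0,0] → [0,1] → [0,2] → [0,3] → [0,4] → [1,4] → [2,4] → [3,4] for a total of 7 + 2 + 5 + 9 + 2 + 3 + 5 + 6 = 39.

39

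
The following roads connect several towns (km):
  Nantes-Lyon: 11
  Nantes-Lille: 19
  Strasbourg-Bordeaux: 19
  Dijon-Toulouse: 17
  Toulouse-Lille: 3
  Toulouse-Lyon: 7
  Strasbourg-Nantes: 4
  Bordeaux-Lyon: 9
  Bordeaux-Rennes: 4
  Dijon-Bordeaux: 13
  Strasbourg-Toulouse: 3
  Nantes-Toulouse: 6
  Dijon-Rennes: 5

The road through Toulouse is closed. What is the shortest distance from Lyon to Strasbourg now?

15

Paths from Lyon to Strasbourg avoiding Toulouse:
Lyon - Nantes - Strasbourg: 11 + 4 = 15
Lyon - Bordeaux - Strasbourg: 9 + 19 = 28
The minimum is 15 km.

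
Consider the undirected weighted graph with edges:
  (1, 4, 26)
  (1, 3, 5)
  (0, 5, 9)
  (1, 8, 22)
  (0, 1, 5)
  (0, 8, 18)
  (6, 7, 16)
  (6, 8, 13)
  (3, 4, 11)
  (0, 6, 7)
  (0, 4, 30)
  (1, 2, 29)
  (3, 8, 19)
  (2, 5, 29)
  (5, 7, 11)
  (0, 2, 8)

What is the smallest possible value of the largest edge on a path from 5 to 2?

9

Some routes from 5 to 2:
5 → 0 → 2: max(9, 8) = 9
5 → 7 → 6 → 8 → 1 → 0 → 2: max(11, 16, 13, 22, 5, 8) = 22
5 → 7 → 6 → 8 → 3 → 4 → 1 → 0 → 2: max(11, 16, 13, 19, 11, 26, 5, 8) = 26
5 → 7 → 6 → 8 → 3 → 1 → 0 → 2: max(11, 16, 13, 19, 5, 5, 8) = 19
5 → 7 → 6 → 0 → 2: max(11, 16, 7, 8) = 16
5 → 7 → 6 → 8 → 0 → 2: max(11, 16, 13, 18, 8) = 18
The minimum achievable maximum is 9.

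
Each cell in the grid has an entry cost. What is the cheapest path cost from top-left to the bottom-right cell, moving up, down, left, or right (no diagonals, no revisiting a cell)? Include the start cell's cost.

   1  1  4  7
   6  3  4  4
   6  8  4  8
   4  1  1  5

19

One optimal route is [0,0] -> [0,1] -> [1,1] -> [1,2] -> [2,2] -> [3,2] -> [3,3].
Its cost is 1 + 1 + 3 + 4 + 4 + 1 + 5 = 19.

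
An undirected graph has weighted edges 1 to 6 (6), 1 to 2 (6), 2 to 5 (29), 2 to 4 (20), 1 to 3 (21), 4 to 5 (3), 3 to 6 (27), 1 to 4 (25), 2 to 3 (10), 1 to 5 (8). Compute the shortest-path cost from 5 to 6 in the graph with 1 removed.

Paths from 5 to 6 avoiding 1:
5 → 4 → 2 → 3 → 6: 3 + 20 + 10 + 27 = 60
5 → 2 → 3 → 6: 29 + 10 + 27 = 66
Best route has total 60.

60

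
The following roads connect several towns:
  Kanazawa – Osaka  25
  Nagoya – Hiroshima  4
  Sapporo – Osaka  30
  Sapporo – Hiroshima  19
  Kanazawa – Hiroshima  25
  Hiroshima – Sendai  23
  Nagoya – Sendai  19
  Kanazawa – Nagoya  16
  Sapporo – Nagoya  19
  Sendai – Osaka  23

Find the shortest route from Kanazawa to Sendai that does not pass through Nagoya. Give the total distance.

Paths from Kanazawa to Sendai avoiding Nagoya:
Kanazawa - Hiroshima - Sapporo - Osaka - Sendai: 25 + 19 + 30 + 23 = 97
Kanazawa - Osaka - Sapporo - Hiroshima - Sendai: 25 + 30 + 19 + 23 = 97
Kanazawa - Osaka - Sendai: 25 + 23 = 48
Kanazawa - Hiroshima - Sendai: 25 + 23 = 48
Shortest: 48.

48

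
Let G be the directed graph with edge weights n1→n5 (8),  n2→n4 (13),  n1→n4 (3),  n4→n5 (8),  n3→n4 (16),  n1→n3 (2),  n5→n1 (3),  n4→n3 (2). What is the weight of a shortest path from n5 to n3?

Routes from n5 to n3:
n5→n1→n3: 3 + 2 = 5
n5→n1→n4→n3: 3 + 3 + 2 = 8
The minimum is 5.

5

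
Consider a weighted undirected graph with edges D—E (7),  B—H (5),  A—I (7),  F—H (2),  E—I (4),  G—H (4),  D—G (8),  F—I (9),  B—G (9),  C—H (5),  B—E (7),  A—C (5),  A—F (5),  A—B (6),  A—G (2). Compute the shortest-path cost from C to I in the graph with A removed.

A few of the C→I routes:
C - H - B - E - I: 5 + 5 + 7 + 4 = 21
C - H - G - B - E - I: 5 + 4 + 9 + 7 + 4 = 29
C - H - G - D - E - I: 5 + 4 + 8 + 7 + 4 = 28
C - H - F - I: 5 + 2 + 9 = 16
Best route has total 16.

16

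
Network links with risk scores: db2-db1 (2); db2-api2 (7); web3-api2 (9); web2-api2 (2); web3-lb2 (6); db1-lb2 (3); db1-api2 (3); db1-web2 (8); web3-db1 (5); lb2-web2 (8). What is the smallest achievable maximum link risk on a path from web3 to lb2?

Some routes from web3 to lb2:
web3 → db1 → api2 → web2 → lb2: max(5, 3, 2, 8) = 8
web3 → db1 → db2 → api2 → web2 → lb2: max(5, 2, 7, 2, 8) = 8
web3 → db1 → lb2: max(5, 3) = 5
web3 → lb2: max(6) = 6
web3 → db1 → web2 → lb2: max(5, 8, 8) = 8
Smallest bottleneck: 5.

5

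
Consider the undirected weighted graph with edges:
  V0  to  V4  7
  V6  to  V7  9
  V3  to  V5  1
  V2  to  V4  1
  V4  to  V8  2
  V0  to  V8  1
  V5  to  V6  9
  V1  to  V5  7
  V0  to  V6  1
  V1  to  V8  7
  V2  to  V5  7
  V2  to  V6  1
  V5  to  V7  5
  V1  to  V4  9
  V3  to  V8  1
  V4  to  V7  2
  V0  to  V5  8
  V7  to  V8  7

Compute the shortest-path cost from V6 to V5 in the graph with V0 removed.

6

Some routes from V6 to V5 avoiding V0:
V6 → V2 → V4 → V7 → V5: 1 + 1 + 2 + 5 = 9
V6 → V5: 9
V6 → V2 → V5: 1 + 7 = 8
V6 → V2 → V4 → V7 → V8 → V3 → V5: 1 + 1 + 2 + 7 + 1 + 1 = 13
V6 → V2 → V4 → V8 → V3 → V5: 1 + 1 + 2 + 1 + 1 = 6
The minimum is 6.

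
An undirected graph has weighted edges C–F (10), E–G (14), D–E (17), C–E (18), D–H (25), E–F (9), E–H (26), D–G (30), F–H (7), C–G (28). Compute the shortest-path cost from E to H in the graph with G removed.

16

Routes from E to H avoiding G:
E→C→F→H: 18 + 10 + 7 = 35
E→D→H: 17 + 25 = 42
E→F→H: 9 + 7 = 16
E→H: 26
Shortest: 16.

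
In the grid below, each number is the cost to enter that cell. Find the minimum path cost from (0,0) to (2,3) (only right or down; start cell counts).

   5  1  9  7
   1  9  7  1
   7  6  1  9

Cheapest: [0,0] [1,0] [2,0] [2,1] [2,2] [2,3]
  5 + 1 + 7 + 6 + 1 + 9 = 29

29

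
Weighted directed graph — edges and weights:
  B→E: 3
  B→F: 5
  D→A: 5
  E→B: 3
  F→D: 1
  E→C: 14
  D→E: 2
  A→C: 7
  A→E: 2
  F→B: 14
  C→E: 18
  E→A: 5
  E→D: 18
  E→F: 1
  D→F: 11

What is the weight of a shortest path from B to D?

5

Candidate routes:
B-E-D: 3 + 18 = 21
B-E-F-D: 3 + 1 + 1 = 5
B-F-D: 5 + 1 = 6
Shortest: 5.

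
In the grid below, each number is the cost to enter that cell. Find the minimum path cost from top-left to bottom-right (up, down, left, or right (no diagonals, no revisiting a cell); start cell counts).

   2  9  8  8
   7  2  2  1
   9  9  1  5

Cheapest: [0,0] -> [1,0] -> [1,1] -> [1,2] -> [1,3] -> [2,3]
  2 + 7 + 2 + 2 + 1 + 5 = 19

19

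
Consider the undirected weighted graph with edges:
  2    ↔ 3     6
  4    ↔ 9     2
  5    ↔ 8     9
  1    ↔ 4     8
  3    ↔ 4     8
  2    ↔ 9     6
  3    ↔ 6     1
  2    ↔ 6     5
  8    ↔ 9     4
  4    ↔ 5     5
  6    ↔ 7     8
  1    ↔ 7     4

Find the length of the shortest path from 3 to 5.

13

Some routes from 3 to 5:
3-4-5: 8 + 5 = 13
3-6-2-9-4-5: 1 + 5 + 6 + 2 + 5 = 19
3-2-9-4-5: 6 + 6 + 2 + 5 = 19
3-4-9-8-5: 8 + 2 + 4 + 9 = 23
3-6-2-9-8-5: 1 + 5 + 6 + 4 + 9 = 25
Best route has total 13.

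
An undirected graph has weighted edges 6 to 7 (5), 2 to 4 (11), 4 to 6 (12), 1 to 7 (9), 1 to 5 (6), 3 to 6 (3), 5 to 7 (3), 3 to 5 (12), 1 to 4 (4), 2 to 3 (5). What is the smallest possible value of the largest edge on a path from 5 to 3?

Checking several routes:
5 - 1 - 7 - 6 - 3: max(6, 9, 5, 3) = 9
5 - 7 - 1 - 4 - 2 - 3: max(3, 9, 4, 11, 5) = 11
5 - 1 - 4 - 2 - 3: max(6, 4, 11, 5) = 11
5 - 7 - 6 - 3: max(3, 5, 3) = 5
The minimum achievable maximum is 5.

5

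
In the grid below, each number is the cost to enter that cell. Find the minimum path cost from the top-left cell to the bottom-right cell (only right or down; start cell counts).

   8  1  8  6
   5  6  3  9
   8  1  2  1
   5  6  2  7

26

Take r0c0 -> r0c1 -> r1c1 -> r2c1 -> r2c2 -> r2c3 -> r3c3 for a total of 8 + 1 + 6 + 1 + 2 + 1 + 7 = 26.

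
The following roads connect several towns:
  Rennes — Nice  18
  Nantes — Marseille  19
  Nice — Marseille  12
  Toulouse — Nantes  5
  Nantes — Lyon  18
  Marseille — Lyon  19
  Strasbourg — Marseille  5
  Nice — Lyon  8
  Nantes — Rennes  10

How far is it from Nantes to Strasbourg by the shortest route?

Paths from Nantes to Strasbourg:
Nantes→Rennes→Nice→Lyon→Marseille→Strasbourg: 10 + 18 + 8 + 19 + 5 = 60
Nantes→Rennes→Nice→Marseille→Strasbourg: 10 + 18 + 12 + 5 = 45
Nantes→Lyon→Marseille→Strasbourg: 18 + 19 + 5 = 42
Nantes→Lyon→Nice→Marseille→Strasbourg: 18 + 8 + 12 + 5 = 43
Nantes→Marseille→Strasbourg: 19 + 5 = 24
The minimum is 24.

24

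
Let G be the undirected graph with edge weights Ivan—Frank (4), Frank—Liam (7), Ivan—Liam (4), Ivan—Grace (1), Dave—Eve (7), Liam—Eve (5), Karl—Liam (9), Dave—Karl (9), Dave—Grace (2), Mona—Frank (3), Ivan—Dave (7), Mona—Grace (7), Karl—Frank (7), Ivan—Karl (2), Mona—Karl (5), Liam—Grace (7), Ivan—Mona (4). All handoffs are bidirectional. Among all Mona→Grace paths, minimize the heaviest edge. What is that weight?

Comparing a few candidate routes:
Mona - Ivan - Grace: max(4, 1) = 4
Mona - Grace: max(7) = 7
Mona - Frank - Ivan - Grace: max(3, 4, 1) = 4
Mona - Karl - Ivan - Grace: max(5, 2, 1) = 5
Smallest bottleneck: 4.

4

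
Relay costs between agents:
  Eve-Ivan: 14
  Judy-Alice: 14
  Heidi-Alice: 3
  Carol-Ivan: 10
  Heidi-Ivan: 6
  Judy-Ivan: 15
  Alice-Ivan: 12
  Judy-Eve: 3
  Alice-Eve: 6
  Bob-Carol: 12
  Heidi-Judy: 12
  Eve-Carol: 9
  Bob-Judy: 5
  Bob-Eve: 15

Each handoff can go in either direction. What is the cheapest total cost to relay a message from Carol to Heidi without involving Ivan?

Some routes from Carol to Heidi avoiding Ivan:
Carol→Eve→Alice→Heidi: 9 + 6 + 3 = 18
Carol→Bob→Judy→Eve→Alice→Heidi: 12 + 5 + 3 + 6 + 3 = 29
Carol→Bob→Judy→Heidi: 12 + 5 + 12 = 29
Carol→Eve→Judy→Heidi: 9 + 3 + 12 = 24
Best route has total 18.

18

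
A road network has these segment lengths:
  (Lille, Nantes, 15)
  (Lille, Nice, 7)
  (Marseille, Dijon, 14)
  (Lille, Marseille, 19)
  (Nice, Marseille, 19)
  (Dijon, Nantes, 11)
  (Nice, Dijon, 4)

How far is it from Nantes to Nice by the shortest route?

Checking several routes:
Nantes → Dijon → Marseille → Nice: 11 + 14 + 19 = 44
Nantes → Lille → Nice: 15 + 7 = 22
Nantes → Dijon → Marseille → Lille → Nice: 11 + 14 + 19 + 7 = 51
Nantes → Dijon → Nice: 11 + 4 = 15
The minimum is 15.

15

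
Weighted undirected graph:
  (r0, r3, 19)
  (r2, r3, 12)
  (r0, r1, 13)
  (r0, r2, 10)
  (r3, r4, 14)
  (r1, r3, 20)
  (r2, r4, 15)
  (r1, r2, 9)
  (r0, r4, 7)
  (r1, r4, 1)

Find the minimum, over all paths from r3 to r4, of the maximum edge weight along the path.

Checking several routes:
r3 → r2 → r1 → r4: max(12, 9, 1) = 12
r3 → r4: max(14) = 14
r3 → r2 → r0 → r1 → r4: max(12, 10, 13, 1) = 13
r3 → r2 → r0 → r4: max(12, 10, 7) = 12
r3 → r2 → r1 → r0 → r4: max(12, 9, 13, 7) = 13
Smallest bottleneck: 12.

12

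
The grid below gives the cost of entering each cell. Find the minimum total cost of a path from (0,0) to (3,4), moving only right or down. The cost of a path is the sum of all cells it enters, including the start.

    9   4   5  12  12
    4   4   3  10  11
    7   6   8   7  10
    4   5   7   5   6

46

Best path: (0,0) (0,1) (1,1) (1,2) (2,2) (2,3) (3,3) (3,4)
Cost: 9 + 4 + 4 + 3 + 8 + 7 + 5 + 6 = 46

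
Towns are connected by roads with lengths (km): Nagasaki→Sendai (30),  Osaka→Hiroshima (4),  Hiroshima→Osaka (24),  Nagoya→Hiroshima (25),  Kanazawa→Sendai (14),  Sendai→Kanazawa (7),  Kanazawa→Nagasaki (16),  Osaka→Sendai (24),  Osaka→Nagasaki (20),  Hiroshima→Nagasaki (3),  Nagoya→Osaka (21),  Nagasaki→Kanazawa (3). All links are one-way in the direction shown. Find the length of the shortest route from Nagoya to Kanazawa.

31

Checking several routes:
Nagoya → Osaka → Nagasaki → Kanazawa: 21 + 20 + 3 = 44
Nagoya → Osaka → Hiroshima → Nagasaki → Kanazawa: 21 + 4 + 3 + 3 = 31
Nagoya → Hiroshima → Nagasaki → Kanazawa: 25 + 3 + 3 = 31
Shortest: 31 km.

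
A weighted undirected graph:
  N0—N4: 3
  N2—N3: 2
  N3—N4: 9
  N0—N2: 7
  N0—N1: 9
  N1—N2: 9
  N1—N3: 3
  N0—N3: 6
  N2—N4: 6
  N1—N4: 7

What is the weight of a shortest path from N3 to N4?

8

Checking several routes:
N3 → N4: 9
N3 → N0 → N4: 6 + 3 = 9
N3 → N2 → N4: 2 + 6 = 8
The minimum is 8.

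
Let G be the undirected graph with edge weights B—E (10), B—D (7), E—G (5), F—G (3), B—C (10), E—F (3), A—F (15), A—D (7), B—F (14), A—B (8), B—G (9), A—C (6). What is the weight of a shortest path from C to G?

Comparing a few candidate routes:
C→A→B→G: 6 + 8 + 9 = 23
C→B→G: 10 + 9 = 19
C→A→F→G: 6 + 15 + 3 = 24
C→B→E→F→G: 10 + 10 + 3 + 3 = 26
C→B→E→G: 10 + 10 + 5 = 25
The minimum is 19.

19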